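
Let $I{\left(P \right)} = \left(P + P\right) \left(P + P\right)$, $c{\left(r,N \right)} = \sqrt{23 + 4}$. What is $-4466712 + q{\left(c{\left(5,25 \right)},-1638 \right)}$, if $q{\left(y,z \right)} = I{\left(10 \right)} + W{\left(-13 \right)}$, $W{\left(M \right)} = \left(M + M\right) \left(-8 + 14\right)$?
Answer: $-4466468$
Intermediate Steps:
$W{\left(M \right)} = 12 M$ ($W{\left(M \right)} = 2 M 6 = 12 M$)
$c{\left(r,N \right)} = 3 \sqrt{3}$ ($c{\left(r,N \right)} = \sqrt{27} = 3 \sqrt{3}$)
$I{\left(P \right)} = 4 P^{2}$ ($I{\left(P \right)} = 2 P 2 P = 4 P^{2}$)
$q{\left(y,z \right)} = 244$ ($q{\left(y,z \right)} = 4 \cdot 10^{2} + 12 \left(-13\right) = 4 \cdot 100 - 156 = 400 - 156 = 244$)
$-4466712 + q{\left(c{\left(5,25 \right)},-1638 \right)} = -4466712 + 244 = -4466468$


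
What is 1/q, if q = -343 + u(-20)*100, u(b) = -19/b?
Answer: -1/248 ≈ -0.0040323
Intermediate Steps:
q = -248 (q = -343 - 19/(-20)*100 = -343 - 19*(-1/20)*100 = -343 + (19/20)*100 = -343 + 95 = -248)
1/q = 1/(-248) = -1/248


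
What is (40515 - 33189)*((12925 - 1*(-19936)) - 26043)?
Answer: 49948668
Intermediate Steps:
(40515 - 33189)*((12925 - 1*(-19936)) - 26043) = 7326*((12925 + 19936) - 26043) = 7326*(32861 - 26043) = 7326*6818 = 49948668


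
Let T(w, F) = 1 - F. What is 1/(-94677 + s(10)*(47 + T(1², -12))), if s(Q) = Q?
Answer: -1/94077 ≈ -1.0630e-5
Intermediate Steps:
1/(-94677 + s(10)*(47 + T(1², -12))) = 1/(-94677 + 10*(47 + (1 - 1*(-12)))) = 1/(-94677 + 10*(47 + (1 + 12))) = 1/(-94677 + 10*(47 + 13)) = 1/(-94677 + 10*60) = 1/(-94677 + 600) = 1/(-94077) = -1/94077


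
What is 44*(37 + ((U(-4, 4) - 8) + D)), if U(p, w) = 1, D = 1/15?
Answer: 19844/15 ≈ 1322.9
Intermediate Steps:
D = 1/15 ≈ 0.066667
44*(37 + ((U(-4, 4) - 8) + D)) = 44*(37 + ((1 - 8) + 1/15)) = 44*(37 + (-7 + 1/15)) = 44*(37 - 104/15) = 44*(451/15) = 19844/15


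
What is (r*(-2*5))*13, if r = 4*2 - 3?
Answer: -650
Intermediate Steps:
r = 5 (r = 8 - 3 = 5)
(r*(-2*5))*13 = (5*(-2*5))*13 = (5*(-10))*13 = -50*13 = -650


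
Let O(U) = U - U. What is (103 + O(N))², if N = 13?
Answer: 10609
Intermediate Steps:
O(U) = 0
(103 + O(N))² = (103 + 0)² = 103² = 10609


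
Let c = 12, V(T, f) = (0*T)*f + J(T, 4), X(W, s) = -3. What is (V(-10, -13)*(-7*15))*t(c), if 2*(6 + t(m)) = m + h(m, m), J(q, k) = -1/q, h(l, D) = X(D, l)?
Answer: 63/4 ≈ 15.750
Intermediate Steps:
h(l, D) = -3
V(T, f) = -1/T (V(T, f) = (0*T)*f - 1/T = 0*f - 1/T = 0 - 1/T = -1/T)
t(m) = -15/2 + m/2 (t(m) = -6 + (m - 3)/2 = -6 + (-3 + m)/2 = -6 + (-3/2 + m/2) = -15/2 + m/2)
(V(-10, -13)*(-7*15))*t(c) = ((-1/(-10))*(-7*15))*(-15/2 + (½)*12) = (-1*(-⅒)*(-105))*(-15/2 + 6) = ((⅒)*(-105))*(-3/2) = -21/2*(-3/2) = 63/4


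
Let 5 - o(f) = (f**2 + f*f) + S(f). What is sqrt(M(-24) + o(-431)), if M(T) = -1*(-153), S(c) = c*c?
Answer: 5*I*sqrt(22285) ≈ 746.41*I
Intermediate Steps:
S(c) = c**2
o(f) = 5 - 3*f**2 (o(f) = 5 - ((f**2 + f*f) + f**2) = 5 - ((f**2 + f**2) + f**2) = 5 - (2*f**2 + f**2) = 5 - 3*f**2)
M(T) = 153
sqrt(M(-24) + o(-431)) = sqrt(153 + (5 - 3*(-431)**2)) = sqrt(153 + (5 - 3*185761)) = sqrt(153 + (5 - 557283)) = sqrt(153 - 557278) = sqrt(-557125) = 5*I*sqrt(22285)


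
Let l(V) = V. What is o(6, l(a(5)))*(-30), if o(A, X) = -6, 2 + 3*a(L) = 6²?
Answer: 180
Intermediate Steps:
a(L) = 34/3 (a(L) = -⅔ + (⅓)*6² = -⅔ + (⅓)*36 = -⅔ + 12 = 34/3)
o(6, l(a(5)))*(-30) = -6*(-30) = 180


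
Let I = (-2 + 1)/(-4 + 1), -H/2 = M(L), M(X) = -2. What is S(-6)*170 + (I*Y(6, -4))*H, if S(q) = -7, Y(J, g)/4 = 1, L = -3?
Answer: -3554/3 ≈ -1184.7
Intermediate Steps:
Y(J, g) = 4 (Y(J, g) = 4*1 = 4)
H = 4 (H = -2*(-2) = 4)
I = 1/3 (I = -1/(-3) = -1*(-1/3) = 1/3 ≈ 0.33333)
S(-6)*170 + (I*Y(6, -4))*H = -7*170 + ((1/3)*4)*4 = -1190 + (4/3)*4 = -1190 + 16/3 = -3554/3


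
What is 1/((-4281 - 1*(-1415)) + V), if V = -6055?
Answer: -1/8921 ≈ -0.00011210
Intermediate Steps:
1/((-4281 - 1*(-1415)) + V) = 1/((-4281 - 1*(-1415)) - 6055) = 1/((-4281 + 1415) - 6055) = 1/(-2866 - 6055) = 1/(-8921) = -1/8921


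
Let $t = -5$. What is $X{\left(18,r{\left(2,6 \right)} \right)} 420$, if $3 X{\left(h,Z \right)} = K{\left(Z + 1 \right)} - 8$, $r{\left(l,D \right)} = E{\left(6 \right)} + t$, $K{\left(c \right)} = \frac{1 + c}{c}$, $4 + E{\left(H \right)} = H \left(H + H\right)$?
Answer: $- \frac{15645}{16} \approx -977.81$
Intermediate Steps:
$E{\left(H \right)} = -4 + 2 H^{2}$ ($E{\left(H \right)} = -4 + H \left(H + H\right) = -4 + H 2 H = -4 + 2 H^{2}$)
$K{\left(c \right)} = \frac{1 + c}{c}$
$r{\left(l,D \right)} = 63$ ($r{\left(l,D \right)} = \left(-4 + 2 \cdot 6^{2}\right) - 5 = \left(-4 + 2 \cdot 36\right) - 5 = \left(-4 + 72\right) - 5 = 68 - 5 = 63$)
$X{\left(h,Z \right)} = - \frac{8}{3} + \frac{2 + Z}{3 \left(1 + Z\right)}$ ($X{\left(h,Z \right)} = \frac{\frac{1 + \left(Z + 1\right)}{Z + 1} - 8}{3} = \frac{\frac{1 + \left(1 + Z\right)}{1 + Z} - 8}{3} = \frac{\frac{2 + Z}{1 + Z} - 8}{3} = \frac{-8 + \frac{2 + Z}{1 + Z}}{3} = - \frac{8}{3} + \frac{2 + Z}{3 \left(1 + Z\right)}$)
$X{\left(18,r{\left(2,6 \right)} \right)} 420 = \frac{-6 - 441}{3 \left(1 + 63\right)} 420 = \frac{-6 - 441}{3 \cdot 64} \cdot 420 = \frac{1}{3} \cdot \frac{1}{64} \left(-447\right) 420 = \left(- \frac{149}{64}\right) 420 = - \frac{15645}{16}$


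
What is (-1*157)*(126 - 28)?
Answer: -15386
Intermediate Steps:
(-1*157)*(126 - 28) = -157*98 = -15386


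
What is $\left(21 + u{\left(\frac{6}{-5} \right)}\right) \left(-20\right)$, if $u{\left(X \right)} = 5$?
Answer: $-520$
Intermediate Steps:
$\left(21 + u{\left(\frac{6}{-5} \right)}\right) \left(-20\right) = \left(21 + 5\right) \left(-20\right) = 26 \left(-20\right) = -520$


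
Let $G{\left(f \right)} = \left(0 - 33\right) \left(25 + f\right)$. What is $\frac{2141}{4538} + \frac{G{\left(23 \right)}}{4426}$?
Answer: $\frac{1143937}{10042594} \approx 0.11391$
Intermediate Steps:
$G{\left(f \right)} = -825 - 33 f$ ($G{\left(f \right)} = - 33 \left(25 + f\right) = -825 - 33 f$)
$\frac{2141}{4538} + \frac{G{\left(23 \right)}}{4426} = \frac{2141}{4538} + \frac{-825 - 759}{4426} = 2141 \cdot \frac{1}{4538} + \left(-825 - 759\right) \frac{1}{4426} = \frac{2141}{4538} - \frac{792}{2213} = \frac{1143937}{10042594}$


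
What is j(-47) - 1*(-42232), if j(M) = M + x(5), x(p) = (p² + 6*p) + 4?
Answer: 42244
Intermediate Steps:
x(p) = 4 + p² + 6*p
j(M) = 59 + M (j(M) = M + (4 + 5² + 6*5) = M + (4 + 25 + 30) = M + 59 = 59 + M)
j(-47) - 1*(-42232) = (59 - 47) - 1*(-42232) = 12 + 42232 = 42244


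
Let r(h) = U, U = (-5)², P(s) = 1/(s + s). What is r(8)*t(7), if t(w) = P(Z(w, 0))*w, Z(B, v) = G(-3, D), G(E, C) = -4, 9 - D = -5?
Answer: -175/8 ≈ -21.875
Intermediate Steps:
D = 14 (D = 9 - 1*(-5) = 9 + 5 = 14)
Z(B, v) = -4
P(s) = 1/(2*s)
U = 25
r(h) = 25
t(w) = -w/8 (t(w) = ((½)/(-4))*w = ((½)*(-¼))*w = -w/8)
r(8)*t(7) = 25*(-⅛*7) = 25*(-7/8) = -175/8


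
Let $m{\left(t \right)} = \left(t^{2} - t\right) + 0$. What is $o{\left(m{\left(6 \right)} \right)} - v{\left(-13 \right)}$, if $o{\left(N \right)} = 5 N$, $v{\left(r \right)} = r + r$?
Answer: $176$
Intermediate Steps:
$v{\left(r \right)} = 2 r$
$m{\left(t \right)} = t^{2} - t$
$o{\left(m{\left(6 \right)} \right)} - v{\left(-13 \right)} = 5 \cdot 6 \left(-1 + 6\right) - 2 \left(-13\right) = 5 \cdot 6 \cdot 5 - -26 = 5 \cdot 30 + 26 = 150 + 26 = 176$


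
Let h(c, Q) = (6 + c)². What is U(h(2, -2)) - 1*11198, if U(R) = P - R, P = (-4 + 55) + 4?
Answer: -11207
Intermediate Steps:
P = 55 (P = 51 + 4 = 55)
U(R) = 55 - R
U(h(2, -2)) - 1*11198 = (55 - (6 + 2)²) - 1*11198 = (55 - 1*8²) - 11198 = (55 - 1*64) - 11198 = (55 - 64) - 11198 = -9 - 11198 = -11207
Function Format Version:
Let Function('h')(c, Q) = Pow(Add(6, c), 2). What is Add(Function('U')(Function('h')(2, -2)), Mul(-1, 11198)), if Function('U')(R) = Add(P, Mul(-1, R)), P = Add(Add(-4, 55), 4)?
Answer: -11207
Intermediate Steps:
P = 55 (P = Add(51, 4) = 55)
Function('U')(R) = Add(55, Mul(-1, R))
Add(Function('U')(Function('h')(2, -2)), Mul(-1, 11198)) = Add(Add(55, Mul(-1, Pow(Add(6, 2), 2))), Mul(-1, 11198)) = Add(Add(55, Mul(-1, Pow(8, 2))), -11198) = Add(Add(55, Mul(-1, 64)), -11198) = Add(Add(55, -64), -11198) = Add(-9, -11198) = -11207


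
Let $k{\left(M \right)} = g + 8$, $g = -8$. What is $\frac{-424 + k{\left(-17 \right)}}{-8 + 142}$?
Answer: $- \frac{212}{67} \approx -3.1642$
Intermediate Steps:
$k{\left(M \right)} = 0$ ($k{\left(M \right)} = -8 + 8 = 0$)
$\frac{-424 + k{\left(-17 \right)}}{-8 + 142} = \frac{-424 + 0}{-8 + 142} = - \frac{424}{134} = \left(-424\right) \frac{1}{134} = - \frac{212}{67}$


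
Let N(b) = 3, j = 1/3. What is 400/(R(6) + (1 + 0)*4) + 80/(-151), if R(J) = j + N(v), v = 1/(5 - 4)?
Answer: 89720/1661 ≈ 54.016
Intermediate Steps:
v = 1 (v = 1/1 = 1)
j = ⅓ ≈ 0.33333
R(J) = 10/3 (R(J) = ⅓ + 3 = 10/3)
400/(R(6) + (1 + 0)*4) + 80/(-151) = 400/(10/3 + (1 + 0)*4) + 80/(-151) = 400/(10/3 + 1*4) + 80*(-1/151) = 400/(10/3 + 4) - 80/151 = 400/(22/3) - 80/151 = 400*(3/22) - 80/151 = 600/11 - 80/151 = 89720/1661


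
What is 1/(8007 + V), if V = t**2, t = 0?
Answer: 1/8007 ≈ 0.00012489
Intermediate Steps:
V = 0 (V = 0**2 = 0)
1/(8007 + V) = 1/(8007 + 0) = 1/8007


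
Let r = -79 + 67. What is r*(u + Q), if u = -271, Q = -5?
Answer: 3312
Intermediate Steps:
r = -12
r*(u + Q) = -12*(-271 - 5) = -12*(-276) = 3312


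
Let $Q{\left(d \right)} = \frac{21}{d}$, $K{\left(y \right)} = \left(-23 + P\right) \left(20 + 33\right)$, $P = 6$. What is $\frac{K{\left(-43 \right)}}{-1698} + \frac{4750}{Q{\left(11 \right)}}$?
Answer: $\frac{29579807}{11886} \approx 2488.6$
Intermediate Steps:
$K{\left(y \right)} = -901$ ($K{\left(y \right)} = \left(-23 + 6\right) \left(20 + 33\right) = \left(-17\right) 53 = -901$)
$\frac{K{\left(-43 \right)}}{-1698} + \frac{4750}{Q{\left(11 \right)}} = - \frac{901}{-1698} + \frac{4750}{21 \cdot \frac{1}{11}} = \left(-901\right) \left(- \frac{1}{1698}\right) + \frac{4750}{21 \cdot \frac{1}{11}} = \frac{901}{1698} + \frac{4750}{\frac{21}{11}} = \frac{901}{1698} + 4750 \cdot \frac{11}{21} = \frac{901}{1698} + \frac{52250}{21} = \frac{29579807}{11886}$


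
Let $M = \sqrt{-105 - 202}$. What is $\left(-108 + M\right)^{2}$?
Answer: $\left(108 - i \sqrt{307}\right)^{2} \approx 11357.0 - 3784.6 i$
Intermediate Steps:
$M = i \sqrt{307}$ ($M = \sqrt{-307} = i \sqrt{307} \approx 17.521 i$)
$\left(-108 + M\right)^{2} = \left(-108 + i \sqrt{307}\right)^{2}$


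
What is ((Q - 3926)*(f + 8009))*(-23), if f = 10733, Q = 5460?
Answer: -661255244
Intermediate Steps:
((Q - 3926)*(f + 8009))*(-23) = ((5460 - 3926)*(10733 + 8009))*(-23) = (1534*18742)*(-23) = 28750228*(-23) = -661255244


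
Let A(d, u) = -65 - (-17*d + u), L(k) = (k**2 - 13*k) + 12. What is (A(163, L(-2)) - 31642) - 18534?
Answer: -47512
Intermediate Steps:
L(k) = 12 + k**2 - 13*k
A(d, u) = -65 - u + 17*d (A(d, u) = -65 - (u - 17*d) = -65 + (-u + 17*d) = -65 - u + 17*d)
(A(163, L(-2)) - 31642) - 18534 = ((-65 - (12 + (-2)**2 - 13*(-2)) + 17*163) - 31642) - 18534 = ((-65 - (12 + 4 + 26) + 2771) - 31642) - 18534 = ((-65 - 1*42 + 2771) - 31642) - 18534 = ((-65 - 42 + 2771) - 31642) - 18534 = (2664 - 31642) - 18534 = -28978 - 18534 = -47512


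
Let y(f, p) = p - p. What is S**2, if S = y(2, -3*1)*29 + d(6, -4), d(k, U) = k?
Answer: 36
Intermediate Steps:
y(f, p) = 0
S = 6 (S = 0*29 + 6 = 0 + 6 = 6)
S**2 = 6**2 = 36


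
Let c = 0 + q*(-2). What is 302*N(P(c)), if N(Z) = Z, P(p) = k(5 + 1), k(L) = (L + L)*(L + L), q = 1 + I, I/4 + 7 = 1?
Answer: 43488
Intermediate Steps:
I = -24 (I = -28 + 4*1 = -28 + 4 = -24)
q = -23 (q = 1 - 24 = -23)
k(L) = 4*L² (k(L) = (2*L)*(2*L) = 4*L²)
c = 46 (c = 0 - 23*(-2) = 0 + 46 = 46)
P(p) = 144 (P(p) = 4*(5 + 1)² = 4*6² = 4*36 = 144)
302*N(P(c)) = 302*144 = 43488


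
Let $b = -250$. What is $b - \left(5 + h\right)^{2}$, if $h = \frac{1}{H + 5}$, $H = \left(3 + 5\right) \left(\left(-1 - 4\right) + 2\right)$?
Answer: $- \frac{99086}{361} \approx -274.48$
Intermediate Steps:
$H = -24$ ($H = 8 \left(\left(-1 - 4\right) + 2\right) = 8 \left(-5 + 2\right) = 8 \left(-3\right) = -24$)
$h = - \frac{1}{19}$ ($h = \frac{1}{-24 + 5} = \frac{1}{-19} = - \frac{1}{19} \approx -0.052632$)
$b - \left(5 + h\right)^{2} = -250 - \left(5 - \frac{1}{19}\right)^{2} = -250 - \left(\frac{94}{19}\right)^{2} = -250 - \frac{8836}{361} = - \frac{99086}{361}$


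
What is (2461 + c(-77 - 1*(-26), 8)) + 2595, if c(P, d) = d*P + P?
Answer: 4597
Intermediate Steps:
c(P, d) = P + P*d (c(P, d) = P*d + P = P + P*d)
(2461 + c(-77 - 1*(-26), 8)) + 2595 = (2461 + (-77 - 1*(-26))*(1 + 8)) + 2595 = (2461 + (-77 + 26)*9) + 2595 = (2461 - 51*9) + 2595 = (2461 - 459) + 2595 = 2002 + 2595 = 4597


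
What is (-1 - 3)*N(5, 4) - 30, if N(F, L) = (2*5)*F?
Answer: -230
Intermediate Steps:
N(F, L) = 10*F
(-1 - 3)*N(5, 4) - 30 = (-1 - 3)*(10*5) - 30 = -4*50 - 30 = -200 - 30 = -230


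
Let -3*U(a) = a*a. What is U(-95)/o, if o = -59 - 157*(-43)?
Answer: -9025/20076 ≈ -0.44954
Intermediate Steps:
U(a) = -a²/3 (U(a) = -a*a/3 = -a²/3)
o = 6692 (o = -59 + 6751 = 6692)
U(-95)/o = -⅓*(-95)²/6692 = -⅓*9025*(1/6692) = -9025/3*1/6692 = -9025/20076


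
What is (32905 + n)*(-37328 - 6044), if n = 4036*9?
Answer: -3002600188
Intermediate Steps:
n = 36324
(32905 + n)*(-37328 - 6044) = (32905 + 36324)*(-37328 - 6044) = 69229*(-43372) = -3002600188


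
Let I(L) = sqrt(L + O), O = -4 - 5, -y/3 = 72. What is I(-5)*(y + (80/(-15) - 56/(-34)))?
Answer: -11204*I*sqrt(14)/51 ≈ -821.99*I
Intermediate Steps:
y = -216 (y = -3*72 = -216)
O = -9
I(L) = sqrt(-9 + L) (I(L) = sqrt(L - 9) = sqrt(-9 + L))
I(-5)*(y + (80/(-15) - 56/(-34))) = sqrt(-9 - 5)*(-216 + (80/(-15) - 56/(-34))) = sqrt(-14)*(-216 + (80*(-1/15) - 56*(-1/34))) = (I*sqrt(14))*(-216 + (-16/3 + 28/17)) = (I*sqrt(14))*(-216 - 188/51) = (I*sqrt(14))*(-11204/51) = -11204*I*sqrt(14)/51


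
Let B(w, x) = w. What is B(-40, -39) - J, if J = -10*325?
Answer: 3210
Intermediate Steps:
J = -3250
B(-40, -39) - J = -40 - 1*(-3250) = -40 + 3250 = 3210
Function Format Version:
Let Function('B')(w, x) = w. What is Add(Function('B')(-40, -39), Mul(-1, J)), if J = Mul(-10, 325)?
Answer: 3210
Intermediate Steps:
J = -3250
Add(Function('B')(-40, -39), Mul(-1, J)) = Add(-40, Mul(-1, -3250)) = Add(-40, 3250) = 3210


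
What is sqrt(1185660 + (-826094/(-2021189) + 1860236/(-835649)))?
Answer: sqrt(3382370286582851212673177394582)/1689004566661 ≈ 1088.9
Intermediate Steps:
sqrt(1185660 + (-826094/(-2021189) + 1860236/(-835649))) = sqrt(1185660 + (-826094*(-1/2021189) + 1860236*(-1/835649))) = sqrt(1185660 + (826094/2021189 - 1860236/835649)) = sqrt(1185660 - 3069563915598/1689004566661) = sqrt(2002582084943365662/1689004566661) = sqrt(3382370286582851212673177394582)/1689004566661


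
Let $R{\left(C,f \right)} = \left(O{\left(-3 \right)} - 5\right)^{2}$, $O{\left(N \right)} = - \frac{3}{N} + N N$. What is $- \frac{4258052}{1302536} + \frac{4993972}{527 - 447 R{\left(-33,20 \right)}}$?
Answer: $- \frac{102346375792}{216709427} \approx -472.27$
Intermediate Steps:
$O{\left(N \right)} = N^{2} - \frac{3}{N}$ ($O{\left(N \right)} = - \frac{3}{N} + N^{2} = N^{2} - \frac{3}{N}$)
$R{\left(C,f \right)} = 25$ ($R{\left(C,f \right)} = \left(\frac{-3 + \left(-3\right)^{3}}{-3} - 5\right)^{2} = \left(- \frac{-3 - 27}{3} - 5\right)^{2} = \left(\left(- \frac{1}{3}\right) \left(-30\right) - 5\right)^{2} = \left(10 - 5\right)^{2} = 5^{2} = 25$)
$- \frac{4258052}{1302536} + \frac{4993972}{527 - 447 R{\left(-33,20 \right)}} = - \frac{4258052}{1302536} + \frac{4993972}{527 - 11175} = \left(-4258052\right) \frac{1}{1302536} + \frac{4993972}{527 - 11175} = - \frac{1064513}{325634} + \frac{4993972}{-10648} = - \frac{1064513}{325634} + 4993972 \left(- \frac{1}{10648}\right) = - \frac{1064513}{325634} - \frac{1248493}{2662} = - \frac{102346375792}{216709427}$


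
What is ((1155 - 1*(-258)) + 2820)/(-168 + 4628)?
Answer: 4233/4460 ≈ 0.94910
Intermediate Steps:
((1155 - 1*(-258)) + 2820)/(-168 + 4628) = ((1155 + 258) + 2820)/4460 = (1413 + 2820)*(1/4460) = 4233*(1/4460) = 4233/4460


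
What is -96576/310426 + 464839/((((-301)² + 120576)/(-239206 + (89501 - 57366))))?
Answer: -14939987311619173/32777415701 ≈ -4.5580e+5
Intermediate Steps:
-96576/310426 + 464839/((((-301)² + 120576)/(-239206 + (89501 - 57366)))) = -96576*1/310426 + 464839/(((90601 + 120576)/(-239206 + 32135))) = -48288/155213 + 464839/((211177/(-207071))) = -48288/155213 + 464839/((211177*(-1/207071))) = -48288/155213 + 464839/(-211177/207071) = -48288/155213 + 464839*(-207071/211177) = -48288/155213 - 96254676569/211177 = -14939987311619173/32777415701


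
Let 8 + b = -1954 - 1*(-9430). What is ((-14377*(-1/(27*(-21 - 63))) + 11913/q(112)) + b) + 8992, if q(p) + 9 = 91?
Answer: 1543502365/92988 ≈ 16599.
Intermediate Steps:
q(p) = 82 (q(p) = -9 + 91 = 82)
b = 7468 (b = -8 + (-1954 - 1*(-9430)) = -8 + (-1954 + 9430) = -8 + 7476 = 7468)
((-14377*(-1/(27*(-21 - 63))) + 11913/q(112)) + b) + 8992 = ((-14377*(-1/(27*(-21 - 63))) + 11913/82) + 7468) + 8992 = ((-14377/((-27*(-84))) + 11913*(1/82)) + 7468) + 8992 = ((-14377/2268 + 11913/82) + 7468) + 8992 = (12919885/92988 + 7468) + 8992 = 707354269/92988 + 8992 = 1543502365/92988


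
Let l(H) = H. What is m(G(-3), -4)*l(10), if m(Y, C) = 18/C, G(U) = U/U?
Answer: -45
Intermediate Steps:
G(U) = 1
m(G(-3), -4)*l(10) = (18/(-4))*10 = (18*(-¼))*10 = -9/2*10 = -45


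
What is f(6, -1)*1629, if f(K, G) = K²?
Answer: 58644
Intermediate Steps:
f(6, -1)*1629 = 6²*1629 = 36*1629 = 58644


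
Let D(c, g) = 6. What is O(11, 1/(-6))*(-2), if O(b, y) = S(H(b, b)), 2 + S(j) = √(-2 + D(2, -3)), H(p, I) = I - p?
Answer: 0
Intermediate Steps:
S(j) = 0 (S(j) = -2 + √(-2 + 6) = -2 + √4 = -2 + 2 = 0)
O(b, y) = 0
O(11, 1/(-6))*(-2) = 0*(-2) = 0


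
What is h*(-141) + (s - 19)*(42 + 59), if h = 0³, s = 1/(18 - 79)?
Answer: -117160/61 ≈ -1920.7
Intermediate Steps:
s = -1/61 (s = 1/(-61) = -1/61 ≈ -0.016393)
h = 0
h*(-141) + (s - 19)*(42 + 59) = 0*(-141) + (-1/61 - 19)*(42 + 59) = 0 - 1160/61*101 = 0 - 117160/61 = -117160/61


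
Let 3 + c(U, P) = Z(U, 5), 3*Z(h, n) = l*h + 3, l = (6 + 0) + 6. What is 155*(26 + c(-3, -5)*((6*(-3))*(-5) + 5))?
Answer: -202120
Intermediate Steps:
l = 12 (l = 6 + 6 = 12)
Z(h, n) = 1 + 4*h (Z(h, n) = (12*h + 3)/3 = (3 + 12*h)/3 = 1 + 4*h)
c(U, P) = -2 + 4*U (c(U, P) = -3 + (1 + 4*U) = -2 + 4*U)
155*(26 + c(-3, -5)*((6*(-3))*(-5) + 5)) = 155*(26 + (-2 + 4*(-3))*((6*(-3))*(-5) + 5)) = 155*(26 + (-2 - 12)*(-18*(-5) + 5)) = 155*(26 - 14*(90 + 5)) = 155*(26 - 14*95) = 155*(26 - 1330) = 155*(-1304) = -202120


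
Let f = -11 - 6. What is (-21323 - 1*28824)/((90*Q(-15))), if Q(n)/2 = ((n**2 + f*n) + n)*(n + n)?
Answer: 50147/2511000 ≈ 0.019971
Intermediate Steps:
f = -17
Q(n) = 4*n*(n**2 - 16*n) (Q(n) = 2*(((n**2 - 17*n) + n)*(n + n)) = 2*((n**2 - 16*n)*(2*n)) = 2*(2*n*(n**2 - 16*n)) = 4*n*(n**2 - 16*n))
(-21323 - 1*28824)/((90*Q(-15))) = (-21323 - 1*28824)/((90*(4*(-15)**2*(-16 - 15)))) = (-21323 - 28824)/((90*(4*225*(-31)))) = -50147/(90*(-27900)) = -50147/(-2511000) = -50147*(-1/2511000) = 50147/2511000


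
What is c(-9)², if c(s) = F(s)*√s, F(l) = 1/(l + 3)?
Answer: -¼ ≈ -0.25000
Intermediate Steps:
F(l) = 1/(3 + l)
c(s) = √s/(3 + s)
c(-9)² = (√(-9)/(3 - 9))² = ((3*I)/(-6))² = ((3*I)*(-⅙))² = (-I/2)² = -¼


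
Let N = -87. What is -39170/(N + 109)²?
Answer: -19585/242 ≈ -80.930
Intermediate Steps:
-39170/(N + 109)² = -39170/(-87 + 109)² = -39170/(22²) = -39170/484 = -39170*1/484 = -19585/242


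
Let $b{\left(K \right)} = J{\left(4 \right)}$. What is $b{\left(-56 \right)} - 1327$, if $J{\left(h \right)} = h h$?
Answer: $-1311$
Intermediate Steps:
$J{\left(h \right)} = h^{2}$
$b{\left(K \right)} = 16$ ($b{\left(K \right)} = 4^{2} = 16$)
$b{\left(-56 \right)} - 1327 = 16 - 1327 = -1311$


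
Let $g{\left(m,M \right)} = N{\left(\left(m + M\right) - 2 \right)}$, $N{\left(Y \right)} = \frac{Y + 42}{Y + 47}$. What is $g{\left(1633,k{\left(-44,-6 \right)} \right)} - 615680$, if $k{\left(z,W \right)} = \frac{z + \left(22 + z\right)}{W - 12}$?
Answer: $- \frac{621220114}{1009} \approx -6.1568 \cdot 10^{5}$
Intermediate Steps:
$k{\left(z,W \right)} = \frac{22 + 2 z}{-12 + W}$
$N{\left(Y \right)} = \frac{42 + Y}{47 + Y}$
$g{\left(m,M \right)} = \frac{40 + M + m}{45 + M + m}$ ($g{\left(m,M \right)} = \frac{42 - \left(2 - M - m\right)}{47 - \left(2 - M - m\right)} = \frac{42 + \left(-2 + M + m\right)}{47 + \left(-2 + M + m\right)} = \frac{40 + M + m}{45 + M + m}$)
$g{\left(1633,k{\left(-44,-6 \right)} \right)} - 615680 = \frac{40 + \frac{2 \left(11 - 44\right)}{-12 - 6} + 1633}{45 + \frac{2 \left(11 - 44\right)}{-12 - 6} + 1633} - 615680 = \frac{40 + 2 \frac{1}{-18} \left(-33\right) + 1633}{45 + 2 \frac{1}{-18} \left(-33\right) + 1633} - 615680 = \frac{40 + 2 \left(- \frac{1}{18}\right) \left(-33\right) + 1633}{45 + 2 \left(- \frac{1}{18}\right) \left(-33\right) + 1633} - 615680 = \frac{40 + \frac{11}{3} + 1633}{45 + \frac{11}{3} + 1633} - 615680 = \frac{1}{\frac{5045}{3}} \cdot \frac{5030}{3} - 615680 = \frac{3}{5045} \cdot \frac{5030}{3} - 615680 = \frac{1006}{1009} - 615680 = - \frac{621220114}{1009}$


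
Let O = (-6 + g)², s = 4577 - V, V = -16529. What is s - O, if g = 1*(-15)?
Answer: 20665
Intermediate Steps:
g = -15
s = 21106 (s = 4577 - 1*(-16529) = 4577 + 16529 = 21106)
O = 441 (O = (-6 - 15)² = (-21)² = 441)
s - O = 21106 - 1*441 = 21106 - 441 = 20665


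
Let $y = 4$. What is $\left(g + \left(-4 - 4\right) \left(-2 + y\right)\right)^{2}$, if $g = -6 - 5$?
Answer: $729$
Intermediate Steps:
$g = -11$
$\left(g + \left(-4 - 4\right) \left(-2 + y\right)\right)^{2} = \left(-11 + \left(-4 - 4\right) \left(-2 + 4\right)\right)^{2} = \left(-11 - 16\right)^{2} = \left(-27\right)^{2} = 729$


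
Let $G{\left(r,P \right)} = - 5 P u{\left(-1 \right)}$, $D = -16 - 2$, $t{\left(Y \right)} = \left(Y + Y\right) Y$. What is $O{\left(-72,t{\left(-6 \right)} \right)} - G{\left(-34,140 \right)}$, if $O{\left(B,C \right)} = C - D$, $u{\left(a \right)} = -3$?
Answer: $-2010$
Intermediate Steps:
$t{\left(Y \right)} = 2 Y^{2}$ ($t{\left(Y \right)} = 2 Y Y = 2 Y^{2}$)
$D = -18$
$O{\left(B,C \right)} = 18 + C$ ($O{\left(B,C \right)} = C - -18 = C + 18 = 18 + C$)
$G{\left(r,P \right)} = 15 P$ ($G{\left(r,P \right)} = - 5 P \left(-3\right) = 15 P$)
$O{\left(-72,t{\left(-6 \right)} \right)} - G{\left(-34,140 \right)} = \left(18 + 2 \left(-6\right)^{2}\right) - 15 \cdot 140 = \left(18 + 2 \cdot 36\right) - 2100 = \left(18 + 72\right) - 2100 = 90 - 2100 = -2010$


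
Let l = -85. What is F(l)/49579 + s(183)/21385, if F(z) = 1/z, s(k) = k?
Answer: 154235992/18024197555 ≈ 0.0085572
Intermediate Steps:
F(l)/49579 + s(183)/21385 = 1/(-85*49579) + 183/21385 = -1/85*1/49579 + 183*(1/21385) = -1/4214215 + 183/21385 = 154235992/18024197555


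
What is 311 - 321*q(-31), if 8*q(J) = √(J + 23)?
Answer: 311 - 321*I*√2/4 ≈ 311.0 - 113.49*I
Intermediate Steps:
q(J) = √(23 + J)/8 (q(J) = √(J + 23)/8 = √(23 + J)/8)
311 - 321*q(-31) = 311 - 321*√(23 - 31)/8 = 311 - 321*√(-8)/8 = 311 - 321*2*I*√2/8 = 311 - 321*I*√2/4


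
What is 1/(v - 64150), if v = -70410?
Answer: -1/134560 ≈ -7.4316e-6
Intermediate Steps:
1/(v - 64150) = 1/(-70410 - 64150) = 1/(-134560) = -1/134560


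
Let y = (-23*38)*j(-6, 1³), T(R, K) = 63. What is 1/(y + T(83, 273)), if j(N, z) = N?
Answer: 1/5307 ≈ 0.00018843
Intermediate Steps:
y = 5244 (y = -23*38*(-6) = -874*(-6) = 5244)
1/(y + T(83, 273)) = 1/(5244 + 63) = 1/5307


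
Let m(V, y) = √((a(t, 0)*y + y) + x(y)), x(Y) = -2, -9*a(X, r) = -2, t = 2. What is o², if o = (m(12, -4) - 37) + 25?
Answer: (36 - I*√62)²/9 ≈ 137.11 - 62.992*I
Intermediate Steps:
a(X, r) = 2/9 (a(X, r) = -⅑*(-2) = 2/9)
m(V, y) = √(-2 + 11*y/9) (m(V, y) = √((2*y/9 + y) - 2) = √(11*y/9 - 2) = √(-2 + 11*y/9))
o = -12 + I*√62/3 (o = (√(-18 + 11*(-4))/3 - 37) + 25 = (√(-18 - 44)/3 - 37) + 25 = (√(-62)/3 - 37) + 25 = ((I*√62)/3 - 37) + 25 = (I*√62/3 - 37) + 25 = (-37 + I*√62/3) + 25 = -12 + I*√62/3 ≈ -12.0 + 2.6247*I)
o² = (-12 + I*√62/3)²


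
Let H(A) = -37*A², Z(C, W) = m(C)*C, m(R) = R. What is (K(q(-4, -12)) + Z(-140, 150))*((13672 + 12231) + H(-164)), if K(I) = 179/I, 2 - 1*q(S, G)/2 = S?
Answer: -76046953457/4 ≈ -1.9012e+10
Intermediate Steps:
Z(C, W) = C² (Z(C, W) = C*C = C²)
q(S, G) = 4 - 2*S
(K(q(-4, -12)) + Z(-140, 150))*((13672 + 12231) + H(-164)) = (179/(4 - 2*(-4)) + (-140)²)*((13672 + 12231) - 37*(-164)²) = (179/(4 + 8) + 19600)*(25903 - 37*26896) = (179/12 + 19600)*(25903 - 995152) = (179*(1/12) + 19600)*(-969249) = (179/12 + 19600)*(-969249) = (235379/12)*(-969249) = -76046953457/4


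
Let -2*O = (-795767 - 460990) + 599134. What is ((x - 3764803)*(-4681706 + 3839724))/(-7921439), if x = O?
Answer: -2893042995153/7921439 ≈ -3.6522e+5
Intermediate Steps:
O = 657623/2 (O = -((-795767 - 460990) + 599134)/2 = -(-1256757 + 599134)/2 = -1/2*(-657623) = 657623/2 ≈ 3.2881e+5)
x = 657623/2 ≈ 3.2881e+5
((x - 3764803)*(-4681706 + 3839724))/(-7921439) = ((657623/2 - 3764803)*(-4681706 + 3839724))/(-7921439) = -6871983/2*(-841982)*(-1/7921439) = 2893042995153*(-1/7921439) = -2893042995153/7921439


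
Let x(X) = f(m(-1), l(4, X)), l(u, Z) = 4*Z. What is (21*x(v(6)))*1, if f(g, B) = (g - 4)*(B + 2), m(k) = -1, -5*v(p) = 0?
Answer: -210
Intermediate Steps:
v(p) = 0 (v(p) = -⅕*0 = 0)
f(g, B) = (-4 + g)*(2 + B)
x(X) = -10 - 20*X (x(X) = -8 - 16*X + 2*(-1) + (4*X)*(-1) = -8 - 16*X - 2 - 4*X = -10 - 20*X)
(21*x(v(6)))*1 = (21*(-10 - 20*0))*1 = (21*(-10 + 0))*1 = (21*(-10))*1 = -210*1 = -210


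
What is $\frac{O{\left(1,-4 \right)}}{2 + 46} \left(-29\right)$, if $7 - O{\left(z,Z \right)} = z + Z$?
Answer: $- \frac{145}{24} \approx -6.0417$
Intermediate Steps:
$O{\left(z,Z \right)} = 7 - Z - z$ ($O{\left(z,Z \right)} = 7 - \left(z + Z\right) = 7 - \left(Z + z\right) = 7 - Z - z$)
$\frac{O{\left(1,-4 \right)}}{2 + 46} \left(-29\right) = \frac{7 - -4 - 1}{2 + 46} \left(-29\right) = \frac{7 + 4 - 1}{48} \left(-29\right) = 10 \cdot \frac{1}{48} \left(-29\right) = \frac{5}{24} \left(-29\right) = - \frac{145}{24}$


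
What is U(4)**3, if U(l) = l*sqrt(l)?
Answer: 512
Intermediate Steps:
U(l) = l**(3/2)
U(4)**3 = (4**(3/2))**3 = 8**3 = 512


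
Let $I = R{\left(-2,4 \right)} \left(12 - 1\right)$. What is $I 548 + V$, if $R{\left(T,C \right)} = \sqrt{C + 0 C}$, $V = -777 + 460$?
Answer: $11739$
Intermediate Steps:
$V = -317$
$R{\left(T,C \right)} = \sqrt{C}$ ($R{\left(T,C \right)} = \sqrt{C + 0} = \sqrt{C}$)
$I = 22$ ($I = \sqrt{4} \left(12 - 1\right) = 2 \cdot 11 = 22$)
$I 548 + V = 22 \cdot 548 - 317 = 12056 - 317 = 11739$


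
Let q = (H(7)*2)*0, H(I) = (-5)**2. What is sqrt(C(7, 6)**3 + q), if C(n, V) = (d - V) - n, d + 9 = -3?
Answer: 125*I ≈ 125.0*I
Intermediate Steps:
d = -12 (d = -9 - 3 = -12)
C(n, V) = -12 - V - n (C(n, V) = (-12 - V) - n = -12 - V - n)
H(I) = 25
q = 0 (q = (25*2)*0 = 50*0 = 0)
sqrt(C(7, 6)**3 + q) = sqrt((-12 - 1*6 - 1*7)**3 + 0) = sqrt((-12 - 6 - 7)**3 + 0) = sqrt((-25)**3 + 0) = sqrt(-15625 + 0) = sqrt(-15625) = 125*I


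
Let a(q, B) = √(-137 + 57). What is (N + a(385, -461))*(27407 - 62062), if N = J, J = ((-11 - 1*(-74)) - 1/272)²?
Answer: -10174993037375/73984 - 138620*I*√5 ≈ -1.3753e+8 - 3.0996e+5*I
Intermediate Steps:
a(q, B) = 4*I*√5 (a(q, B) = √(-80) = 4*I*√5)
J = 293608225/73984 (J = ((-11 + 74) - 1*1/272)² = (63 - 1/272)² = (17135/272)² = 293608225/73984 ≈ 3968.5)
N = 293608225/73984 ≈ 3968.5
(N + a(385, -461))*(27407 - 62062) = (293608225/73984 + 4*I*√5)*(27407 - 62062) = (293608225/73984 + 4*I*√5)*(-34655) = -10174993037375/73984 - 138620*I*√5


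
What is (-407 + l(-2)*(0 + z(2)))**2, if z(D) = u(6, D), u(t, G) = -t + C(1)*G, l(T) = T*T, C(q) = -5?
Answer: 221841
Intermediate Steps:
l(T) = T**2
u(t, G) = -t - 5*G
z(D) = -6 - 5*D (z(D) = -1*6 - 5*D = -6 - 5*D)
(-407 + l(-2)*(0 + z(2)))**2 = (-407 + (-2)**2*(0 + (-6 - 5*2)))**2 = (-407 + 4*(0 + (-6 - 10)))**2 = (-407 + 4*(0 - 16))**2 = (-407 + 4*(-16))**2 = (-407 - 64)**2 = (-471)**2 = 221841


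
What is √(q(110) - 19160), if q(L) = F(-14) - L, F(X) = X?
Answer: 2*I*√4821 ≈ 138.87*I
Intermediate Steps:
q(L) = -14 - L
√(q(110) - 19160) = √((-14 - 1*110) - 19160) = √((-14 - 110) - 19160) = √(-124 - 19160) = √(-19284) = 2*I*√4821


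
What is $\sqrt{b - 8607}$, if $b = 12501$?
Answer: $\sqrt{3894} \approx 62.402$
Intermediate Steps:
$\sqrt{b - 8607} = \sqrt{12501 - 8607} = \sqrt{3894}$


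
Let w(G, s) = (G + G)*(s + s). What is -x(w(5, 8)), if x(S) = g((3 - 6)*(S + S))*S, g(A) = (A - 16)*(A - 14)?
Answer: -152099840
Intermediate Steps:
w(G, s) = 4*G*s (w(G, s) = (2*G)*(2*s) = 4*G*s)
g(A) = (-16 + A)*(-14 + A)
x(S) = S*(224 + 36*S² + 180*S) (x(S) = (224 + ((3 - 6)*(S + S))² - 30*(3 - 6)*(S + S))*S = (224 + (-6*S)² - (-90)*2*S)*S = (224 + (-6*S)² - (-180)*S)*S = (224 + 36*S² + 180*S)*S = S*(224 + 36*S² + 180*S))
-x(w(5, 8)) = -4*4*5*8*(56 + 9*(4*5*8)² + 45*(4*5*8)) = -4*160*(56 + 9*160² + 45*160) = -4*160*(56 + 9*25600 + 7200) = -4*160*(56 + 230400 + 7200) = -4*160*237656 = -1*152099840 = -152099840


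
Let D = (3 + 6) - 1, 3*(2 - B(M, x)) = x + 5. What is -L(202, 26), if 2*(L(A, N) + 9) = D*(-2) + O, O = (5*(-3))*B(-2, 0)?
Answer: 39/2 ≈ 19.500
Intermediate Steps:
B(M, x) = ⅓ - x/3 (B(M, x) = 2 - (x + 5)/3 = 2 - (5 + x)/3 = 2 + (-5/3 - x/3) = ⅓ - x/3)
D = 8 (D = 9 - 1 = 8)
O = -5 (O = (5*(-3))*(⅓ - ⅓*0) = -15*(⅓ + 0) = -15*⅓ = -5)
L(A, N) = -39/2 (L(A, N) = -9 + (8*(-2) - 5)/2 = -9 + (-16 - 5)/2 = -9 + (½)*(-21) = -9 - 21/2 = -39/2)
-L(202, 26) = -1*(-39/2) = 39/2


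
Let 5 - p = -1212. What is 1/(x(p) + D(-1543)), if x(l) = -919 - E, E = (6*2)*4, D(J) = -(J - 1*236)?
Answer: 1/812 ≈ 0.0012315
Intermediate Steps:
p = 1217 (p = 5 - 1*(-1212) = 5 + 1212 = 1217)
D(J) = 236 - J (D(J) = -(J - 236) = -(-236 + J) = 236 - J)
E = 48 (E = 12*4 = 48)
x(l) = -967 (x(l) = -919 - 1*48 = -919 - 48 = -967)
1/(x(p) + D(-1543)) = 1/(-967 + (236 - 1*(-1543))) = 1/(-967 + (236 + 1543)) = 1/(-967 + 1779) = 1/812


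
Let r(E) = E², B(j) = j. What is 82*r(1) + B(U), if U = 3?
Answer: 85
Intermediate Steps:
82*r(1) + B(U) = 82*1² + 3 = 82*1 + 3 = 82 + 3 = 85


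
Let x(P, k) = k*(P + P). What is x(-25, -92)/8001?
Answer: 4600/8001 ≈ 0.57493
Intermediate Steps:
x(P, k) = 2*P*k (x(P, k) = k*(2*P) = 2*P*k)
x(-25, -92)/8001 = (2*(-25)*(-92))/8001 = 4600*(1/8001) = 4600/8001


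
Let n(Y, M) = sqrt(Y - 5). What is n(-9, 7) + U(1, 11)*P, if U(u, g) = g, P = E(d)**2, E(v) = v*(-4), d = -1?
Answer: 176 + I*sqrt(14) ≈ 176.0 + 3.7417*I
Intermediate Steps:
E(v) = -4*v
n(Y, M) = sqrt(-5 + Y)
P = 16 (P = (-4*(-1))**2 = 4**2 = 16)
n(-9, 7) + U(1, 11)*P = sqrt(-5 - 9) + 11*16 = sqrt(-14) + 176 = I*sqrt(14) + 176 = 176 + I*sqrt(14)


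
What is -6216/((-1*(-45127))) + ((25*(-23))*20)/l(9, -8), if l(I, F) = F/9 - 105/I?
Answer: 4669942092/5099351 ≈ 915.79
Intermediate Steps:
l(I, F) = -105/I + F/9 (l(I, F) = F*(⅑) - 105/I = F/9 - 105/I = -105/I + F/9)
-6216/((-1*(-45127))) + ((25*(-23))*20)/l(9, -8) = -6216/((-1*(-45127))) + ((25*(-23))*20)/(-105/9 + (⅑)*(-8)) = -6216/45127 + (-575*20)/(-105*⅑ - 8/9) = -6216*1/45127 - 11500/(-35/3 - 8/9) = -6216/45127 - 11500/(-113/9) = -6216/45127 - 11500*(-9/113) = -6216/45127 + 103500/113 = 4669942092/5099351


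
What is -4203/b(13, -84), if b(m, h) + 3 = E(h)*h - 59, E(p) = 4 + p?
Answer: -4203/6658 ≈ -0.63127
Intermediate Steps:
b(m, h) = -62 + h*(4 + h) (b(m, h) = -3 + ((4 + h)*h - 59) = -3 + (h*(4 + h) - 59) = -3 + (-59 + h*(4 + h)) = -62 + h*(4 + h))
-4203/b(13, -84) = -4203/(-62 - 84*(4 - 84)) = -4203/(-62 - 84*(-80)) = -4203/(-62 + 6720) = -4203/6658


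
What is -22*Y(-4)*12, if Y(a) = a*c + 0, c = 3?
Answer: 3168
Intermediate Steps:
Y(a) = 3*a (Y(a) = a*3 + 0 = 3*a + 0 = 3*a)
-22*Y(-4)*12 = -66*(-4)*12 = -22*(-12)*12 = 264*12 = 3168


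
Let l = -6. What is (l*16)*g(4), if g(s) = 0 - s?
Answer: 384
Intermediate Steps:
g(s) = -s
(l*16)*g(4) = (-6*16)*(-1*4) = -96*(-4) = 384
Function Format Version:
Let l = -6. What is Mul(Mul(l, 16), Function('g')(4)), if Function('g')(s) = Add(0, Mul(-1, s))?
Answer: 384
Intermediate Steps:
Function('g')(s) = Mul(-1, s)
Mul(Mul(l, 16), Function('g')(4)) = Mul(Mul(-6, 16), Mul(-1, 4)) = Mul(-96, -4) = 384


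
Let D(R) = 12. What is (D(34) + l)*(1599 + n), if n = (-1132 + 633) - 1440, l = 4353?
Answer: -1484100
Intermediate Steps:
n = -1939 (n = -499 - 1440 = -1939)
(D(34) + l)*(1599 + n) = (12 + 4353)*(1599 - 1939) = 4365*(-340) = -1484100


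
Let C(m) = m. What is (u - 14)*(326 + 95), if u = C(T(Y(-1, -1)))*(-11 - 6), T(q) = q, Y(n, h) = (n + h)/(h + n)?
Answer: -13051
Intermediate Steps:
Y(n, h) = 1 (Y(n, h) = (h + n)/(h + n) = 1)
u = -17 (u = 1*(-11 - 6) = 1*(-17) = -17)
(u - 14)*(326 + 95) = (-17 - 14)*(326 + 95) = -31*421 = -13051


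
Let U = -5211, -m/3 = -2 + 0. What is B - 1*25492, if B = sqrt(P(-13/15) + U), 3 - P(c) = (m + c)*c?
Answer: -25492 + I*sqrt(1170799)/15 ≈ -25492.0 + 72.136*I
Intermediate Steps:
m = 6 (m = -3*(-2 + 0) = -3*(-2) = 6)
P(c) = 3 - c*(6 + c) (P(c) = 3 - (6 + c)*c = 3 - c*(6 + c))
B = I*sqrt(1170799)/15 (B = sqrt((3 - (-13/15)**2 - (-78)/15) - 5211) = sqrt((3 - (-13*1/15)**2 - (-78)/15) - 5211) = sqrt((3 - (-13/15)**2 - 6*(-13/15)) - 5211) = sqrt((3 - 1*169/225 + 26/5) - 5211) = sqrt((3 - 169/225 + 26/5) - 5211) = sqrt(1676/225 - 5211) = sqrt(-1170799/225) = I*sqrt(1170799)/15 ≈ 72.136*I)
B - 1*25492 = I*sqrt(1170799)/15 - 1*25492 = I*sqrt(1170799)/15 - 25492 = -25492 + I*sqrt(1170799)/15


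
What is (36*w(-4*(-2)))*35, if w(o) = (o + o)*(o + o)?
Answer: 322560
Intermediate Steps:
w(o) = 4*o² (w(o) = (2*o)*(2*o) = 4*o²)
(36*w(-4*(-2)))*35 = (36*(4*(-4*(-2))²))*35 = (36*(4*8²))*35 = (36*(4*64))*35 = (36*256)*35 = 9216*35 = 322560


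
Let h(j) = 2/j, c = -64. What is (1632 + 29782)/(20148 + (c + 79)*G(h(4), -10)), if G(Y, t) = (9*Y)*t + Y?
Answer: 62828/38961 ≈ 1.6126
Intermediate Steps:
G(Y, t) = Y + 9*Y*t (G(Y, t) = 9*Y*t + Y = Y + 9*Y*t)
(1632 + 29782)/(20148 + (c + 79)*G(h(4), -10)) = (1632 + 29782)/(20148 + (-64 + 79)*((2/4)*(1 + 9*(-10)))) = 31414/(20148 + 15*((2*(¼))*(1 - 90))) = 31414/(20148 + 15*((½)*(-89))) = 31414/(20148 + 15*(-89/2)) = 31414/(20148 - 1335/2) = 31414/(38961/2) = 31414*(2/38961) = 62828/38961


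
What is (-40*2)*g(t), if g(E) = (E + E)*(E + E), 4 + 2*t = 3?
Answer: -80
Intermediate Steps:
t = -½ (t = -2 + (½)*3 = -2 + 3/2 = -½ ≈ -0.50000)
g(E) = 4*E² (g(E) = (2*E)*(2*E) = 4*E²)
(-40*2)*g(t) = (-40*2)*(4*(-½)²) = -320/4 = -80*1 = -80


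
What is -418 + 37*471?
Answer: 17009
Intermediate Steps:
-418 + 37*471 = -418 + 17427 = 17009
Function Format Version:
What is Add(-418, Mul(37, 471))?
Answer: 17009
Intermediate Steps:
Add(-418, Mul(37, 471)) = Add(-418, 17427) = 17009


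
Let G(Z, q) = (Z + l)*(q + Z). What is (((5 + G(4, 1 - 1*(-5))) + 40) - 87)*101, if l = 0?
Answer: -202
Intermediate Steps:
G(Z, q) = Z*(Z + q) (G(Z, q) = (Z + 0)*(q + Z) = Z*(Z + q))
(((5 + G(4, 1 - 1*(-5))) + 40) - 87)*101 = (((5 + 4*(4 + (1 - 1*(-5)))) + 40) - 87)*101 = (((5 + 4*(4 + (1 + 5))) + 40) - 87)*101 = (((5 + 4*(4 + 6)) + 40) - 87)*101 = (((5 + 4*10) + 40) - 87)*101 = (((5 + 40) + 40) - 87)*101 = ((45 + 40) - 87)*101 = (85 - 87)*101 = -2*101 = -202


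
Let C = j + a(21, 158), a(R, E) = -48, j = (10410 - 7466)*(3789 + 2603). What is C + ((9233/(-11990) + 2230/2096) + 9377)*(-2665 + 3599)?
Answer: 86627927800351/3141380 ≈ 2.7576e+7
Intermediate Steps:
j = 18818048 (j = 2944*6392 = 18818048)
C = 18818000 (C = 18818048 - 48 = 18818000)
C + ((9233/(-11990) + 2230/2096) + 9377)*(-2665 + 3599) = 18818000 + ((9233/(-11990) + 2230/2096) + 9377)*(-2665 + 3599) = 18818000 + ((9233*(-1/11990) + 2230*(1/2096)) + 9377)*934 = 18818000 + ((-9233/11990 + 1115/1048) + 9377)*934 = 18818000 + (1846333/6282760 + 9377)*934 = 18818000 + (58915286853/6282760)*934 = 18818000 + 27513438960351/3141380 = 86627927800351/3141380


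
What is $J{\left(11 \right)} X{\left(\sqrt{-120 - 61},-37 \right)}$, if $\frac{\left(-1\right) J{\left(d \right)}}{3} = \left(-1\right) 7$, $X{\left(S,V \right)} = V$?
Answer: $-777$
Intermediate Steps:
$J{\left(d \right)} = 21$ ($J{\left(d \right)} = - 3 \left(\left(-1\right) 7\right) = \left(-3\right) \left(-7\right) = 21$)
$J{\left(11 \right)} X{\left(\sqrt{-120 - 61},-37 \right)} = 21 \left(-37\right) = -777$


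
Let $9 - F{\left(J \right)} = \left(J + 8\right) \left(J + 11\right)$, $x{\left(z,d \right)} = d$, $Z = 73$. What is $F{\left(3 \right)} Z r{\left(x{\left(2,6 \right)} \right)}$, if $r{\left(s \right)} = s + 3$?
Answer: $-95265$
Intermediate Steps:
$F{\left(J \right)} = 9 - \left(8 + J\right) \left(11 + J\right)$ ($F{\left(J \right)} = 9 - \left(J + 8\right) \left(J + 11\right) = 9 - \left(8 + J\right) \left(11 + J\right)$)
$r{\left(s \right)} = 3 + s$
$F{\left(3 \right)} Z r{\left(x{\left(2,6 \right)} \right)} = \left(-79 - 3^{2} - 57\right) 73 \left(3 + 6\right) = \left(-79 - 9 - 57\right) 73 \cdot 9 = \left(-145\right) 73 \cdot 9 = \left(-10585\right) 9 = -95265$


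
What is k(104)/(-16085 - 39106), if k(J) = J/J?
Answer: -1/55191 ≈ -1.8119e-5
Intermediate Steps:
k(J) = 1
k(104)/(-16085 - 39106) = 1/(-16085 - 39106) = 1/(-55191) = 1*(-1/55191) = -1/55191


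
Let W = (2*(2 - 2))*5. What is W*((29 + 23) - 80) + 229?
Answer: 229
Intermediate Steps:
W = 0 (W = (2*0)*5 = 0*5 = 0)
W*((29 + 23) - 80) + 229 = 0*((29 + 23) - 80) + 229 = 0*(52 - 80) + 229 = 0*(-28) + 229 = 0 + 229 = 229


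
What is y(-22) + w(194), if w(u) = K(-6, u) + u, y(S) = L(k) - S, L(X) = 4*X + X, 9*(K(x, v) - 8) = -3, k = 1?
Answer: 686/3 ≈ 228.67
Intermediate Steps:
K(x, v) = 23/3 (K(x, v) = 8 + (⅑)*(-3) = 8 - ⅓ = 23/3)
L(X) = 5*X
y(S) = 5 - S (y(S) = 5*1 - S = 5 - S)
w(u) = 23/3 + u
y(-22) + w(194) = (5 - 1*(-22)) + (23/3 + 194) = (5 + 22) + 605/3 = 27 + 605/3 = 686/3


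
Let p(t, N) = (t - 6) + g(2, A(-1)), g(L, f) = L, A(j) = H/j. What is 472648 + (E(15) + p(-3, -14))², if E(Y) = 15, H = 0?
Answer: 472712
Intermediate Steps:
A(j) = 0 (A(j) = 0/j = 0)
p(t, N) = -4 + t (p(t, N) = (t - 6) + 2 = (-6 + t) + 2 = -4 + t)
472648 + (E(15) + p(-3, -14))² = 472648 + (15 + (-4 - 3))² = 472648 + (15 - 7)² = 472648 + 8² = 472648 + 64 = 472712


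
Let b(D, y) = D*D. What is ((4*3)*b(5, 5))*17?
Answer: 5100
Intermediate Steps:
b(D, y) = D²
((4*3)*b(5, 5))*17 = ((4*3)*5²)*17 = (12*25)*17 = 300*17 = 5100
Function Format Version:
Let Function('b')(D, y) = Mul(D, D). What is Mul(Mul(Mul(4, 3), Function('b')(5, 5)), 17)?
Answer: 5100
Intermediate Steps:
Function('b')(D, y) = Pow(D, 2)
Mul(Mul(Mul(4, 3), Function('b')(5, 5)), 17) = Mul(Mul(Mul(4, 3), Pow(5, 2)), 17) = Mul(Mul(12, 25), 17) = Mul(300, 17) = 5100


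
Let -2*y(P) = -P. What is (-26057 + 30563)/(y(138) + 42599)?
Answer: 2253/21334 ≈ 0.10561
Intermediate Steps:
y(P) = P/2 (y(P) = -(-1)*P/2 = P/2)
(-26057 + 30563)/(y(138) + 42599) = (-26057 + 30563)/((½)*138 + 42599) = 4506/(69 + 42599) = 4506/42668 = 4506*(1/42668) = 2253/21334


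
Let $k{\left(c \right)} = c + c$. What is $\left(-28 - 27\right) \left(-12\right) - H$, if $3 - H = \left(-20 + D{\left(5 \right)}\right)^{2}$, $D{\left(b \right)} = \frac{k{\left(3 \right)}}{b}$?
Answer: $\frac{25261}{25} \approx 1010.4$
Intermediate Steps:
$k{\left(c \right)} = 2 c$
$D{\left(b \right)} = \frac{6}{b}$ ($D{\left(b \right)} = \frac{2 \cdot 3}{b} = \frac{6}{b}$)
$H = - \frac{8761}{25}$ ($H = 3 - \left(-20 + \frac{6}{5}\right)^{2} = 3 - \left(- \frac{94}{5}\right)^{2} = 3 - \frac{8836}{25} = - \frac{8761}{25} \approx -350.44$)
$\left(-28 - 27\right) \left(-12\right) - H = \left(-28 - 27\right) \left(-12\right) - - \frac{8761}{25} = \left(-55\right) \left(-12\right) + \frac{8761}{25} = 660 + \frac{8761}{25} = \frac{25261}{25}$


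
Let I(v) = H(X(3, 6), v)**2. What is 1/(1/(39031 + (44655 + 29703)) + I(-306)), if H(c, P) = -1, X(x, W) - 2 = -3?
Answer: 113389/113390 ≈ 0.99999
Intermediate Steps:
X(x, W) = -1 (X(x, W) = 2 - 3 = -1)
I(v) = 1 (I(v) = (-1)**2 = 1)
1/(1/(39031 + (44655 + 29703)) + I(-306)) = 1/(1/(39031 + (44655 + 29703)) + 1) = 1/(1/(39031 + 74358) + 1) = 1/(1/113389 + 1) = 1/(113390/113389) = 113389/113390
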